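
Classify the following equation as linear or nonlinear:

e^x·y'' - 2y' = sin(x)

Linear (y and its derivatives appear to the first power only, no products of y terms)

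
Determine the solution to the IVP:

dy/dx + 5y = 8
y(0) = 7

General solution: y = 8/5 + Ce^(-5x)
Applying y(0) = 7: C = 7 - 8/5 = 27/5
Particular solution: y = 8/5 + (27/5)e^(-5x)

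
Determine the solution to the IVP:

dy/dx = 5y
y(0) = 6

General solution: y = Ce^(5x)
Applying IC y(0) = 6:
Particular solution: y = 6e^(5x)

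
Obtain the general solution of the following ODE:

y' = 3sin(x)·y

Separating variables and integrating:
ln|y| = -3cos(x) + C

General solution: y = Ce^(-3cos(x))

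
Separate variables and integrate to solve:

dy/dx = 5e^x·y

Separating variables and integrating:
ln|y| = 5e^x + C

General solution: y = Ce^(5e^x)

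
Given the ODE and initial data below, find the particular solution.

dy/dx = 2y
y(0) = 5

General solution: y = Ce^(2x)
Applying IC y(0) = 5:
Particular solution: y = 5e^(2x)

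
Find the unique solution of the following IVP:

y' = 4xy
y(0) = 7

General solution: y = Ce^(2x²)
Applying IC y(0) = 7:
Particular solution: y = 7e^(2x²)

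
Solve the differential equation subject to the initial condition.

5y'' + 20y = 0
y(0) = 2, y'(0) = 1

General solution: y = C₁cos(2x) + C₂sin(2x)
Complex roots r = ±2i
Applying ICs: C₁ = 2, C₂ = 1/2
Particular solution: y = 2cos(2x) + (1/2)sin(2x)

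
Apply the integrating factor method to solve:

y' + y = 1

Using integrating factor method:

General solution: y = 1 + Ce^(-x)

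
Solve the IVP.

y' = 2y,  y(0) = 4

General solution: y = Ce^(2x)
Applying IC y(0) = 4:
Particular solution: y = 4e^(2x)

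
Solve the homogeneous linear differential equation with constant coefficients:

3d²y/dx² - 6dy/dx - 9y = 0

Characteristic equation: 3r² - 6r - 9 = 0
Divide by 3: r² - 2r - 3 = 0
Roots: r = 3, -1 (distinct real)
General solution: y = C₁e^(3x) + C₂e^(-x)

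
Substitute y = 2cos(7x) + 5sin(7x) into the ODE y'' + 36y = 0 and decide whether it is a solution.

Verification:
y'' = -98cos(7x) - 245sin(7x)
y'' + 36y ≠ 0 (frequency mismatch: got 49 instead of 36)

No, it is not a solution.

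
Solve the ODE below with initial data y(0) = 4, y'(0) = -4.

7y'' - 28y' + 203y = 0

General solution: y = e^(2x)(C₁cos(5x) + C₂sin(5x))
Complex roots r = 2 ± 5i
Applying ICs: C₁ = 4, C₂ = -12/5
Particular solution: y = e^(2x)(4cos(5x) - (12/5)sin(5x))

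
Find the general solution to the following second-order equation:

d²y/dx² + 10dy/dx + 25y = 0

Characteristic equation: r² + 10r + 25 = 0
Factored: (r + 5)² = 0
Repeated root: r = -5
General solution: y = (C₁ + C₂x)e^(-5x)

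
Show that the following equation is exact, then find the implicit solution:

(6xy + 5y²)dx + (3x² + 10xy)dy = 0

Verify exactness: ∂M/∂y = ∂N/∂x ✓
Find F(x,y) such that ∂F/∂x = M, ∂F/∂y = N
Solution: 3x²y + 5xy² = C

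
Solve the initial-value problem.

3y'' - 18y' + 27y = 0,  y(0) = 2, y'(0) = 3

General solution: y = (C₁ + C₂x)e^(3x)
Repeated root r = 3
Applying ICs: C₁ = 2, C₂ = -3
Particular solution: y = (2 - 3x)e^(3x)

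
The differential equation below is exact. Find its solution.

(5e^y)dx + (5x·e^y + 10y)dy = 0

Verify exactness: ∂M/∂y = ∂N/∂x ✓
Find F(x,y) such that ∂F/∂x = M, ∂F/∂y = N
Solution: 5x·e^y + 5y² = C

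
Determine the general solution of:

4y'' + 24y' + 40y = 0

Characteristic equation: 4r² + 24r + 40 = 0
Divide by 4: r² + 6r + 10 = 0
Roots: r = -3 ± i (complex conjugates)
General solution: y = e^(-3x)(C₁cos(x) + C₂sin(x))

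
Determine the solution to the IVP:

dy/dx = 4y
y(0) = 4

General solution: y = Ce^(4x)
Applying IC y(0) = 4:
Particular solution: y = 4e^(4x)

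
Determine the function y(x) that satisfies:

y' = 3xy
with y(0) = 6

General solution: y = Ce^(3x²/2)
Applying IC y(0) = 6:
Particular solution: y = 6e^(3x²/2)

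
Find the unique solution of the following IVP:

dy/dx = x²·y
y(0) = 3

General solution: y = Ce^(x³/3)
Applying IC y(0) = 3:
Particular solution: y = 3e^(x³/3)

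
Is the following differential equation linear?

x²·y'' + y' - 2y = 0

Yes. Linear (y and its derivatives appear to the first power only, no products of y terms)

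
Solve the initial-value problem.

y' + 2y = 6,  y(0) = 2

General solution: y = 3 + Ce^(-2x)
Applying y(0) = 2: C = 2 - 3 = -1
Particular solution: y = 3 - e^(-2x)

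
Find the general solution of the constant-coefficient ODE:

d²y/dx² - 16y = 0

Characteristic equation: r² - 16 = 0
Roots: r = 4, -4 (distinct real)
General solution: y = C₁e^(4x) + C₂e^(-4x)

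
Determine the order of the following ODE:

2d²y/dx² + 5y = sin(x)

The order is 2 (highest derivative is of order 2).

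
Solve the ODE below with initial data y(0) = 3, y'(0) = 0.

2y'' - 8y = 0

General solution: y = C₁e^(2x) + C₂e^(-2x)
Applying ICs: C₁ = 3/2, C₂ = 3/2
Particular solution: y = (3/2)e^(2x) + (3/2)e^(-2x)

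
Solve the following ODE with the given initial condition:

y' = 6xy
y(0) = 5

General solution: y = Ce^(3x²)
Applying IC y(0) = 5:
Particular solution: y = 5e^(3x²)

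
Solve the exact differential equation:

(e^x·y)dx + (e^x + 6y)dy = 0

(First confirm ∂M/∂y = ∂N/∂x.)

Verify exactness: ∂M/∂y = ∂N/∂x ✓
Find F(x,y) such that ∂F/∂x = M, ∂F/∂y = N
Solution: e^x·y + 3y² = C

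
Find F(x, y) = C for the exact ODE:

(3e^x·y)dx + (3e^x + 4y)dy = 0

Verify exactness: ∂M/∂y = ∂N/∂x ✓
Find F(x,y) such that ∂F/∂x = M, ∂F/∂y = N
Solution: 3e^x·y + 2y² = C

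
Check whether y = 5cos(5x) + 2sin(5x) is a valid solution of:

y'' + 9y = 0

Verification:
y'' = -125cos(5x) - 50sin(5x)
y'' + 9y ≠ 0 (frequency mismatch: got 25 instead of 9)

No, it is not a solution.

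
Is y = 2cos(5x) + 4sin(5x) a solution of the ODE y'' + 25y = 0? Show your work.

Verification:
y'' = -50cos(5x) - 100sin(5x)
y'' + 25y = 0 ✓

Yes, it is a solution.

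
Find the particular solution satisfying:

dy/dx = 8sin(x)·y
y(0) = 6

General solution: y = Ce^(-8cos(x))
Applying IC y(0) = 6:
Particular solution: y = 6e^(8(1-cos(x)))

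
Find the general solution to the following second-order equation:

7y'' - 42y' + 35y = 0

Characteristic equation: 7r² - 42r + 35 = 0
Divide by 7: r² - 6r + 5 = 0
Roots: r = 1, 5 (distinct real)
General solution: y = C₁e^x + C₂e^(5x)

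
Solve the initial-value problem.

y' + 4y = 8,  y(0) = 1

General solution: y = 2 + Ce^(-4x)
Applying y(0) = 1: C = 1 - 2 = -1
Particular solution: y = 2 - e^(-4x)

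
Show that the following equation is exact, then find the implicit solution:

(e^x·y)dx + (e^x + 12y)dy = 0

Verify exactness: ∂M/∂y = ∂N/∂x ✓
Find F(x,y) such that ∂F/∂x = M, ∂F/∂y = N
Solution: e^x·y + 6y² = C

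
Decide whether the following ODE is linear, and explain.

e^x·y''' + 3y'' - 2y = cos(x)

Linear (y and its derivatives appear to the first power only, no products of y terms)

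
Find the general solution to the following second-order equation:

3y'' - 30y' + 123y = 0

Characteristic equation: 3r² - 30r + 123 = 0
Divide by 3: r² - 10r + 41 = 0
Roots: r = 5 ± 4i (complex conjugates)
General solution: y = e^(5x)(C₁cos(4x) + C₂sin(4x))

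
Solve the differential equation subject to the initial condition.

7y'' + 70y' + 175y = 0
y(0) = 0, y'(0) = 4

General solution: y = (C₁ + C₂x)e^(-5x)
Repeated root r = -5
Applying ICs: C₁ = 0, C₂ = 4
Particular solution: y = 4xe^(-5x)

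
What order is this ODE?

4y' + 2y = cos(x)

The order is 1 (highest derivative is of order 1).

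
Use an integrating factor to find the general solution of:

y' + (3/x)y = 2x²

Using integrating factor method:

General solution: y = (1/3)x^3 + Cx^(-3)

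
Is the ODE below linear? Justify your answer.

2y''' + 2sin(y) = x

No. Nonlinear (sin(y) is nonlinear in y)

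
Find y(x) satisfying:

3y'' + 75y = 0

Characteristic equation: 3r² + 75 = 0
Divide by 3: r² + 25 = 0
Roots: r = ±5i (complex conjugates)
General solution: y = C₁cos(5x) + C₂sin(5x)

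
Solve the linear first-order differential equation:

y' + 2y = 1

Using integrating factor method:

General solution: y = 1/2 + Ce^(-2x)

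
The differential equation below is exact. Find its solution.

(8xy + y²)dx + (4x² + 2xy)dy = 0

Verify exactness: ∂M/∂y = ∂N/∂x ✓
Find F(x,y) such that ∂F/∂x = M, ∂F/∂y = N
Solution: 4x²y + xy² = C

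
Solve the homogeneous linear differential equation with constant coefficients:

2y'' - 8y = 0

Characteristic equation: 2r² - 8 = 0
Divide by 2: r² - 4 = 0
Roots: r = 2, -2 (distinct real)
General solution: y = C₁e^(2x) + C₂e^(-2x)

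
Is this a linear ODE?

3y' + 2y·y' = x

No. Nonlinear (product y·y')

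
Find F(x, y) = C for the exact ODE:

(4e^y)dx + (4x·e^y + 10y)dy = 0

Verify exactness: ∂M/∂y = ∂N/∂x ✓
Find F(x,y) such that ∂F/∂x = M, ∂F/∂y = N
Solution: 4x·e^y + 5y² = C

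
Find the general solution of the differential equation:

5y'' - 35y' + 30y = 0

Characteristic equation: 5r² - 35r + 30 = 0
Divide by 5: r² - 7r + 6 = 0
Roots: r = 1, 6 (distinct real)
General solution: y = C₁e^x + C₂e^(6x)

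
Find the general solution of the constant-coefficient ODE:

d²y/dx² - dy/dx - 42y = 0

Characteristic equation: r² - r - 42 = 0
Roots: r = 7, -6 (distinct real)
General solution: y = C₁e^(7x) + C₂e^(-6x)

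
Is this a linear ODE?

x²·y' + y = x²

Yes. Linear (y and its derivatives appear to the first power only, no products of y terms)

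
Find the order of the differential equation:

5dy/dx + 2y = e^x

The order is 1 (highest derivative is of order 1).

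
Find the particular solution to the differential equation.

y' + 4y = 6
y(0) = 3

General solution: y = 3/2 + Ce^(-4x)
Applying y(0) = 3: C = 3 - 3/2 = 3/2
Particular solution: y = 3/2 + (3/2)e^(-4x)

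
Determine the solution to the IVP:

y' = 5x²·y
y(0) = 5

General solution: y = Ce^(5x³/3)
Applying IC y(0) = 5:
Particular solution: y = 5e^(5x³/3)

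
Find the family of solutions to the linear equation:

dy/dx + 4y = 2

Using integrating factor method:

General solution: y = 1/2 + Ce^(-4x)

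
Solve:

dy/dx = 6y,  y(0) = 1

General solution: y = Ce^(6x)
Applying IC y(0) = 1:
Particular solution: y = e^(6x)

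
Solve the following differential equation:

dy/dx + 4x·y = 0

Using integrating factor method:

General solution: y = Ce^(-2x^2)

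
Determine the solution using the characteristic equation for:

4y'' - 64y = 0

Characteristic equation: 4r² - 64 = 0
Divide by 4: r² - 16 = 0
Roots: r = 4, -4 (distinct real)
General solution: y = C₁e^(4x) + C₂e^(-4x)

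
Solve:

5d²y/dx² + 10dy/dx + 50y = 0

Characteristic equation: 5r² + 10r + 50 = 0
Divide by 5: r² + 2r + 10 = 0
Roots: r = -1 ± 3i (complex conjugates)
General solution: y = e^(-x)(C₁cos(3x) + C₂sin(3x))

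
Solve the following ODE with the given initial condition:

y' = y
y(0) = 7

General solution: y = Ce^x
Applying IC y(0) = 7:
Particular solution: y = 7e^x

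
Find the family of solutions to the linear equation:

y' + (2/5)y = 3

Using integrating factor method:

General solution: y = 15/2 + Ce^(-2x/5)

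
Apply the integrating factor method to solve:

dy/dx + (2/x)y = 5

Using integrating factor method:

General solution: y = (5/3)x + Cx^(-2)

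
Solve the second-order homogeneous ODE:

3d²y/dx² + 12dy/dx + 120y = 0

Characteristic equation: 3r² + 12r + 120 = 0
Divide by 3: r² + 4r + 40 = 0
Roots: r = -2 ± 6i (complex conjugates)
General solution: y = e^(-2x)(C₁cos(6x) + C₂sin(6x))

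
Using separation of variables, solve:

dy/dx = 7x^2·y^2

Separating variables and integrating:
-1/y = 7x^3/3 + C

General solution: y^-1 = (-7/3)x^3 + C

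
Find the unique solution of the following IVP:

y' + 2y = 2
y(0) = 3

General solution: y = 1 + Ce^(-2x)
Applying y(0) = 3: C = 3 - 1 = 2
Particular solution: y = 1 + 2e^(-2x)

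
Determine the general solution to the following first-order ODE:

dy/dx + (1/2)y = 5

Using integrating factor method:

General solution: y = 10 + Ce^(-x/2)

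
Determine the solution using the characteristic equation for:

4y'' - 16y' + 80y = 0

Characteristic equation: 4r² - 16r + 80 = 0
Divide by 4: r² - 4r + 20 = 0
Roots: r = 2 ± 4i (complex conjugates)
General solution: y = e^(2x)(C₁cos(4x) + C₂sin(4x))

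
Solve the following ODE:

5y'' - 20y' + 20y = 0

Characteristic equation: 5r² - 20r + 20 = 0
Divide by 5: r² - 4r + 4 = 0
Factored: (r - 2)² = 0
Repeated root: r = 2
General solution: y = (C₁ + C₂x)e^(2x)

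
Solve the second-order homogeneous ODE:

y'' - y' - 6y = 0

Characteristic equation: r² - r - 6 = 0
Roots: r = 3, -2 (distinct real)
General solution: y = C₁e^(3x) + C₂e^(-2x)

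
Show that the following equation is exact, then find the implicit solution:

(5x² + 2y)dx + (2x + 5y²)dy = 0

Verify exactness: ∂M/∂y = ∂N/∂x ✓
Find F(x,y) such that ∂F/∂x = M, ∂F/∂y = N
Solution: 5x³/3 + 2xy + 5y³/3 = C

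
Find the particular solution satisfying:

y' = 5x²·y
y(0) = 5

General solution: y = Ce^(5x³/3)
Applying IC y(0) = 5:
Particular solution: y = 5e^(5x³/3)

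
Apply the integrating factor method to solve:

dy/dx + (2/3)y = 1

Using integrating factor method:

General solution: y = 3/2 + Ce^(-2x/3)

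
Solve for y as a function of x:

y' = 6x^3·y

Separating variables and integrating:
ln|y| = 3x^4/2 + C

General solution: y = Ce^(3x^4/2)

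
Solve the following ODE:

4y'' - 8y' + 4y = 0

Characteristic equation: 4r² - 8r + 4 = 0
Divide by 4: r² - 2r + 1 = 0
Factored: (r - 1)² = 0
Repeated root: r = 1
General solution: y = (C₁ + C₂x)e^x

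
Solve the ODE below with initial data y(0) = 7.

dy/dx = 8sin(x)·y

General solution: y = Ce^(-8cos(x))
Applying IC y(0) = 7:
Particular solution: y = 7e^(8(1-cos(x)))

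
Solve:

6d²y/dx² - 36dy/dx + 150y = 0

Characteristic equation: 6r² - 36r + 150 = 0
Divide by 6: r² - 6r + 25 = 0
Roots: r = 3 ± 4i (complex conjugates)
General solution: y = e^(3x)(C₁cos(4x) + C₂sin(4x))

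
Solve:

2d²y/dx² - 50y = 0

Characteristic equation: 2r² - 50 = 0
Divide by 2: r² - 25 = 0
Roots: r = 5, -5 (distinct real)
General solution: y = C₁e^(5x) + C₂e^(-5x)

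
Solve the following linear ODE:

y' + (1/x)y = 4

Using integrating factor method:

General solution: y = 2x + C/x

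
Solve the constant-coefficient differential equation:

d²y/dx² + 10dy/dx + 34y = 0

Characteristic equation: r² + 10r + 34 = 0
Roots: r = -5 ± 3i (complex conjugates)
General solution: y = e^(-5x)(C₁cos(3x) + C₂sin(3x))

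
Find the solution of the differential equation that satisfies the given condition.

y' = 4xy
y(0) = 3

General solution: y = Ce^(2x²)
Applying IC y(0) = 3:
Particular solution: y = 3e^(2x²)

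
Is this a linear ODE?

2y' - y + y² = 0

No. Nonlinear (y² term)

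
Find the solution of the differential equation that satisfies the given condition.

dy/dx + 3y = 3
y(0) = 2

General solution: y = 1 + Ce^(-3x)
Applying y(0) = 2: C = 2 - 1 = 1
Particular solution: y = 1 + e^(-3x)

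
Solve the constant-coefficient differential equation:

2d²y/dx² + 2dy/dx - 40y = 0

Characteristic equation: 2r² + 2r - 40 = 0
Divide by 2: r² + r - 20 = 0
Roots: r = 4, -5 (distinct real)
General solution: y = C₁e^(4x) + C₂e^(-5x)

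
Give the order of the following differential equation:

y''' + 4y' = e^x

The order is 3 (highest derivative is of order 3).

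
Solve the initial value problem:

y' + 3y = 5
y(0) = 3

General solution: y = 5/3 + Ce^(-3x)
Applying y(0) = 3: C = 3 - 5/3 = 4/3
Particular solution: y = 5/3 + (4/3)e^(-3x)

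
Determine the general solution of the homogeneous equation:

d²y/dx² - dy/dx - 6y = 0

Characteristic equation: r² - r - 6 = 0
Roots: r = 3, -2 (distinct real)
General solution: y = C₁e^(3x) + C₂e^(-2x)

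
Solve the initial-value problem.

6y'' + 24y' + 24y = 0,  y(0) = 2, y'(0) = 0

General solution: y = (C₁ + C₂x)e^(-2x)
Repeated root r = -2
Applying ICs: C₁ = 2, C₂ = 4
Particular solution: y = (2 + 4x)e^(-2x)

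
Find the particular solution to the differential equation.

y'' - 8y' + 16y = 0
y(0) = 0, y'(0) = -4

General solution: y = (C₁ + C₂x)e^(4x)
Repeated root r = 4
Applying ICs: C₁ = 0, C₂ = -4
Particular solution: y = -4xe^(4x)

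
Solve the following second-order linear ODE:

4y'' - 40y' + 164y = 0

Characteristic equation: 4r² - 40r + 164 = 0
Divide by 4: r² - 10r + 41 = 0
Roots: r = 5 ± 4i (complex conjugates)
General solution: y = e^(5x)(C₁cos(4x) + C₂sin(4x))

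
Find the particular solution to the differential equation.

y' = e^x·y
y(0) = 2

General solution: y = Ce^(e^x)
Applying IC y(0) = 2:
Particular solution: y = 2e^(e^x - 1)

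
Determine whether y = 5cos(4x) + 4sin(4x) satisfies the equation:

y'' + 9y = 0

Verification:
y'' = -80cos(4x) - 64sin(4x)
y'' + 9y ≠ 0 (frequency mismatch: got 16 instead of 9)

No, it is not a solution.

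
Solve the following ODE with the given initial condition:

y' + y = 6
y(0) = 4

General solution: y = 6 + Ce^(-x)
Applying y(0) = 4: C = 4 - 6 = -2
Particular solution: y = 6 - 2e^(-x)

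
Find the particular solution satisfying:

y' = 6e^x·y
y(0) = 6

General solution: y = Ce^(6e^x)
Applying IC y(0) = 6:
Particular solution: y = 6e^(6(e^x - 1))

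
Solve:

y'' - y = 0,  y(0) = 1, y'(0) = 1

General solution: y = C₁e^x + C₂e^(-x)
Applying ICs: C₁ = 1, C₂ = 0
Particular solution: y = e^x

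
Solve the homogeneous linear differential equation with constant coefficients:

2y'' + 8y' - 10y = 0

Characteristic equation: 2r² + 8r - 10 = 0
Divide by 2: r² + 4r - 5 = 0
Roots: r = 1, -5 (distinct real)
General solution: y = C₁e^x + C₂e^(-5x)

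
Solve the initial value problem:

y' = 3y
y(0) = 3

General solution: y = Ce^(3x)
Applying IC y(0) = 3:
Particular solution: y = 3e^(3x)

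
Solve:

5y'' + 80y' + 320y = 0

Characteristic equation: 5r² + 80r + 320 = 0
Divide by 5: r² + 16r + 64 = 0
Factored: (r + 8)² = 0
Repeated root: r = -8
General solution: y = (C₁ + C₂x)e^(-8x)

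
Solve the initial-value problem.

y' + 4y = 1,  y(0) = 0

General solution: y = 1/4 + Ce^(-4x)
Applying y(0) = 0: C = 0 - 1/4 = -1/4
Particular solution: y = 1/4 - (1/4)e^(-4x)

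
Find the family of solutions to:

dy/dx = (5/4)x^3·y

Separating variables and integrating:
ln|y| = 5x^4/16 + C

General solution: y = Ce^(5x^4/16)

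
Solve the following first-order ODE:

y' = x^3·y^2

Separating variables and integrating:
-1/y = x^4/4 + C

General solution: y^-1 = (-1/4)x^4 + C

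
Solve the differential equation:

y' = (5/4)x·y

Separating variables and integrating:
ln|y| = 5x^2/8 + C

General solution: y = Ce^(5x^2/8)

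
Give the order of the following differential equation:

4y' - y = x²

The order is 1 (highest derivative is of order 1).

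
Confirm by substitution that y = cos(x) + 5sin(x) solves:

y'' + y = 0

Verification:
y'' = -cos(x) - 5sin(x)
y'' + y = 0 ✓

Yes, it is a solution.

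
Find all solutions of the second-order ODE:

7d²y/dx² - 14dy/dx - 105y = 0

Characteristic equation: 7r² - 14r - 105 = 0
Divide by 7: r² - 2r - 15 = 0
Roots: r = 5, -3 (distinct real)
General solution: y = C₁e^(5x) + C₂e^(-3x)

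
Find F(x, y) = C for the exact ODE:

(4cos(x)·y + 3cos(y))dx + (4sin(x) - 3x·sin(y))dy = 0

Verify exactness: ∂M/∂y = ∂N/∂x ✓
Find F(x,y) such that ∂F/∂x = M, ∂F/∂y = N
Solution: 4sin(x)·y + 3x·cos(y) = C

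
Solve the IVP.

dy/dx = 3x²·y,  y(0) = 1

General solution: y = Ce^(x³)
Applying IC y(0) = 1:
Particular solution: y = e^(x³)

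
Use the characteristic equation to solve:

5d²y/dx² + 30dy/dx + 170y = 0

Characteristic equation: 5r² + 30r + 170 = 0
Divide by 5: r² + 6r + 34 = 0
Roots: r = -3 ± 5i (complex conjugates)
General solution: y = e^(-3x)(C₁cos(5x) + C₂sin(5x))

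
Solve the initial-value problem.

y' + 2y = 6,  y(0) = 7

General solution: y = 3 + Ce^(-2x)
Applying y(0) = 7: C = 7 - 3 = 4
Particular solution: y = 3 + 4e^(-2x)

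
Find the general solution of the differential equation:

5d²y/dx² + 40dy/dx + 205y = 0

Characteristic equation: 5r² + 40r + 205 = 0
Divide by 5: r² + 8r + 41 = 0
Roots: r = -4 ± 5i (complex conjugates)
General solution: y = e^(-4x)(C₁cos(5x) + C₂sin(5x))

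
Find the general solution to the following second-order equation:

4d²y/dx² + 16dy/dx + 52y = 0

Characteristic equation: 4r² + 16r + 52 = 0
Divide by 4: r² + 4r + 13 = 0
Roots: r = -2 ± 3i (complex conjugates)
General solution: y = e^(-2x)(C₁cos(3x) + C₂sin(3x))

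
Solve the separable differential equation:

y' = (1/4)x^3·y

Separating variables and integrating:
ln|y| = x^4/16 + C

General solution: y = Ce^(x^4/16)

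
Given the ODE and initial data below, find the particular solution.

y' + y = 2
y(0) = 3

General solution: y = 2 + Ce^(-x)
Applying y(0) = 3: C = 3 - 2 = 1
Particular solution: y = 2 + e^(-x)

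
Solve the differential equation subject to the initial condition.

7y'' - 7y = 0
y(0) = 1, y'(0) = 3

General solution: y = C₁e^x + C₂e^(-x)
Applying ICs: C₁ = 2, C₂ = -1
Particular solution: y = 2e^x - e^(-x)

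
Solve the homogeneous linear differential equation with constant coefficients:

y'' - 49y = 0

Characteristic equation: r² - 49 = 0
Roots: r = 7, -7 (distinct real)
General solution: y = C₁e^(7x) + C₂e^(-7x)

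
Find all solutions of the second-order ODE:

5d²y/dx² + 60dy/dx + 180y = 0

Characteristic equation: 5r² + 60r + 180 = 0
Divide by 5: r² + 12r + 36 = 0
Factored: (r + 6)² = 0
Repeated root: r = -6
General solution: y = (C₁ + C₂x)e^(-6x)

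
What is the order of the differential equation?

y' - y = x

The order is 1 (highest derivative is of order 1).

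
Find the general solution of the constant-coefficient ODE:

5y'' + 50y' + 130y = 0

Characteristic equation: 5r² + 50r + 130 = 0
Divide by 5: r² + 10r + 26 = 0
Roots: r = -5 ± i (complex conjugates)
General solution: y = e^(-5x)(C₁cos(x) + C₂sin(x))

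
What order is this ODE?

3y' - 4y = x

The order is 1 (highest derivative is of order 1).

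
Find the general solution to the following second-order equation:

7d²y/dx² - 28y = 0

Characteristic equation: 7r² - 28 = 0
Divide by 7: r² - 4 = 0
Roots: r = 2, -2 (distinct real)
General solution: y = C₁e^(2x) + C₂e^(-2x)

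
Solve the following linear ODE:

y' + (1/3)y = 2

Using integrating factor method:

General solution: y = 6 + Ce^(-x/3)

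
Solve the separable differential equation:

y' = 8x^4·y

Separating variables and integrating:
ln|y| = 8x^5/5 + C

General solution: y = Ce^(8x^5/5)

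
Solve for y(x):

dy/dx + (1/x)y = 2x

Using integrating factor method:

General solution: y = (2/3)x^2 + C/x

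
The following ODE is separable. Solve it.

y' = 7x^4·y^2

Separating variables and integrating:
-1/y = 7x^5/5 + C

General solution: y^-1 = (-7/5)x^5 + C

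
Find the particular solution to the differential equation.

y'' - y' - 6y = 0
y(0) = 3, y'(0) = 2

General solution: y = C₁e^(3x) + C₂e^(-2x)
Applying ICs: C₁ = 8/5, C₂ = 7/5
Particular solution: y = (8/5)e^(3x) + (7/5)e^(-2x)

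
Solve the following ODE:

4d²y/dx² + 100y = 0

Characteristic equation: 4r² + 100 = 0
Divide by 4: r² + 25 = 0
Roots: r = ±5i (complex conjugates)
General solution: y = C₁cos(5x) + C₂sin(5x)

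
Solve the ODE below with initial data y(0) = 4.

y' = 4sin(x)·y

General solution: y = Ce^(-4cos(x))
Applying IC y(0) = 4:
Particular solution: y = 4e^(4(1-cos(x)))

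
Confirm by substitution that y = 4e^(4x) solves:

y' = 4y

Verification:
y = 4e^(4x)
y' = 16e^(4x)
4y = 16e^(4x)
y' = 4y ✓

Yes, it is a solution.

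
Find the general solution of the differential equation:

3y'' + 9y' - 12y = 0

Characteristic equation: 3r² + 9r - 12 = 0
Divide by 3: r² + 3r - 4 = 0
Roots: r = 1, -4 (distinct real)
General solution: y = C₁e^x + C₂e^(-4x)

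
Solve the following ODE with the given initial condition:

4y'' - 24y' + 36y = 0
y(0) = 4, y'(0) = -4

General solution: y = (C₁ + C₂x)e^(3x)
Repeated root r = 3
Applying ICs: C₁ = 4, C₂ = -16
Particular solution: y = (4 - 16x)e^(3x)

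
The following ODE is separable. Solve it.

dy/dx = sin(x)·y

Separating variables and integrating:
ln|y| = -cos(x) + C

General solution: y = Ce^(-cos(x))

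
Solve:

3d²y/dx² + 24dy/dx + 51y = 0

Characteristic equation: 3r² + 24r + 51 = 0
Divide by 3: r² + 8r + 17 = 0
Roots: r = -4 ± i (complex conjugates)
General solution: y = e^(-4x)(C₁cos(x) + C₂sin(x))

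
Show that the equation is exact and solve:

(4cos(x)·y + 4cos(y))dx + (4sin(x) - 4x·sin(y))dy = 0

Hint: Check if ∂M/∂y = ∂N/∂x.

Verify exactness: ∂M/∂y = ∂N/∂x ✓
Find F(x,y) such that ∂F/∂x = M, ∂F/∂y = N
Solution: 4sin(x)·y + 4x·cos(y) = C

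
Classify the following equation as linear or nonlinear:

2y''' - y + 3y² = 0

Nonlinear (y² term)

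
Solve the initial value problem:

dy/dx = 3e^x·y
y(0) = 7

General solution: y = Ce^(3e^x)
Applying IC y(0) = 7:
Particular solution: y = 7e^(3(e^x - 1))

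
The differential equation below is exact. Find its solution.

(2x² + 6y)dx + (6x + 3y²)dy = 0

Verify exactness: ∂M/∂y = ∂N/∂x ✓
Find F(x,y) such that ∂F/∂x = M, ∂F/∂y = N
Solution: 2x³/3 + 6xy + y³ = C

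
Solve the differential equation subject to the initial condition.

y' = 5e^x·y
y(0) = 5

General solution: y = Ce^(5e^x)
Applying IC y(0) = 5:
Particular solution: y = 5e^(5(e^x - 1))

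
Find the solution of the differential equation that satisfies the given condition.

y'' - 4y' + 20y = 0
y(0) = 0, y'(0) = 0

General solution: y = e^(2x)(C₁cos(4x) + C₂sin(4x))
Complex roots r = 2 ± 4i
Applying ICs: C₁ = 0, C₂ = 0
Particular solution: y = 0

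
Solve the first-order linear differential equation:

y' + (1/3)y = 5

Using integrating factor method:

General solution: y = 15 + Ce^(-x/3)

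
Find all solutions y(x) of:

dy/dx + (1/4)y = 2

Using integrating factor method:

General solution: y = 8 + Ce^(-x/4)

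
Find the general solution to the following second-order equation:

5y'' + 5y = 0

Characteristic equation: 5r² + 5 = 0
Divide by 5: r² + 1 = 0
Roots: r = ±i (complex conjugates)
General solution: y = C₁cos(x) + C₂sin(x)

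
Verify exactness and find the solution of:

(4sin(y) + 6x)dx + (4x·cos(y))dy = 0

Verify exactness: ∂M/∂y = ∂N/∂x ✓
Find F(x,y) such that ∂F/∂x = M, ∂F/∂y = N
Solution: 4x·sin(y) + 3x² = C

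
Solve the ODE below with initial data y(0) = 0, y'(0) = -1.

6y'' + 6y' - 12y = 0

General solution: y = C₁e^x + C₂e^(-2x)
Applying ICs: C₁ = -1/3, C₂ = 1/3
Particular solution: y = -(1/3)e^x + (1/3)e^(-2x)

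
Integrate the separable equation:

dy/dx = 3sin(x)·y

Separating variables and integrating:
ln|y| = -3cos(x) + C

General solution: y = Ce^(-3cos(x))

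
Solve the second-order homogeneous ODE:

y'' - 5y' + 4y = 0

Characteristic equation: r² - 5r + 4 = 0
Roots: r = 1, 4 (distinct real)
General solution: y = C₁e^x + C₂e^(4x)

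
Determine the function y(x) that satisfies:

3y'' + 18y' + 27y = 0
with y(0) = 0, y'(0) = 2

General solution: y = (C₁ + C₂x)e^(-3x)
Repeated root r = -3
Applying ICs: C₁ = 0, C₂ = 2
Particular solution: y = 2xe^(-3x)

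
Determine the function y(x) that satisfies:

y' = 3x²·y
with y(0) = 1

General solution: y = Ce^(x³)
Applying IC y(0) = 1:
Particular solution: y = e^(x³)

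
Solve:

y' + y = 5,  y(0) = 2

General solution: y = 5 + Ce^(-x)
Applying y(0) = 2: C = 2 - 5 = -3
Particular solution: y = 5 - 3e^(-x)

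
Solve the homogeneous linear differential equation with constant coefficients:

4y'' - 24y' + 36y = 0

Characteristic equation: 4r² - 24r + 36 = 0
Divide by 4: r² - 6r + 9 = 0
Factored: (r - 3)² = 0
Repeated root: r = 3
General solution: y = (C₁ + C₂x)e^(3x)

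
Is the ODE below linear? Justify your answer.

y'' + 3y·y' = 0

No. Nonlinear (product y·y')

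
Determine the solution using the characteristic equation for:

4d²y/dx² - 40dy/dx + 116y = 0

Characteristic equation: 4r² - 40r + 116 = 0
Divide by 4: r² - 10r + 29 = 0
Roots: r = 5 ± 2i (complex conjugates)
General solution: y = e^(5x)(C₁cos(2x) + C₂sin(2x))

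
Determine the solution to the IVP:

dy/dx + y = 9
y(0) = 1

General solution: y = 9 + Ce^(-x)
Applying y(0) = 1: C = 1 - 9 = -8
Particular solution: y = 9 - 8e^(-x)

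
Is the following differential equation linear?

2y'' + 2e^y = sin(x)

No. Nonlinear (e^y is nonlinear in y)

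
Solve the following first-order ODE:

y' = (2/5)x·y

Separating variables and integrating:
ln|y| = x^2/5 + C

General solution: y = Ce^(x^2/5)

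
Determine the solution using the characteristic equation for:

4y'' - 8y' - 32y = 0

Characteristic equation: 4r² - 8r - 32 = 0
Divide by 4: r² - 2r - 8 = 0
Roots: r = 4, -2 (distinct real)
General solution: y = C₁e^(4x) + C₂e^(-2x)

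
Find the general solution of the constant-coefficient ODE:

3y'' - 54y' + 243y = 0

Characteristic equation: 3r² - 54r + 243 = 0
Divide by 3: r² - 18r + 81 = 0
Factored: (r - 9)² = 0
Repeated root: r = 9
General solution: y = (C₁ + C₂x)e^(9x)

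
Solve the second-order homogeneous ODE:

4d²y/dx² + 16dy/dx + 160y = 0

Characteristic equation: 4r² + 16r + 160 = 0
Divide by 4: r² + 4r + 40 = 0
Roots: r = -2 ± 6i (complex conjugates)
General solution: y = e^(-2x)(C₁cos(6x) + C₂sin(6x))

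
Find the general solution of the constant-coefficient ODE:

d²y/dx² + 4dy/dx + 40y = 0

Characteristic equation: r² + 4r + 40 = 0
Roots: r = -2 ± 6i (complex conjugates)
General solution: y = e^(-2x)(C₁cos(6x) + C₂sin(6x))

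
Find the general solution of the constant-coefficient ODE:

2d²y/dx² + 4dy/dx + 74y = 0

Characteristic equation: 2r² + 4r + 74 = 0
Divide by 2: r² + 2r + 37 = 0
Roots: r = -1 ± 6i (complex conjugates)
General solution: y = e^(-x)(C₁cos(6x) + C₂sin(6x))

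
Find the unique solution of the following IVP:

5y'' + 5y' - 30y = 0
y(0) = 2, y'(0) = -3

General solution: y = C₁e^(2x) + C₂e^(-3x)
Applying ICs: C₁ = 3/5, C₂ = 7/5
Particular solution: y = (3/5)e^(2x) + (7/5)e^(-3x)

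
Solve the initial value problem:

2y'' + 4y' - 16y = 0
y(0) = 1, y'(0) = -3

General solution: y = C₁e^(2x) + C₂e^(-4x)
Applying ICs: C₁ = 1/6, C₂ = 5/6
Particular solution: y = (1/6)e^(2x) + (5/6)e^(-4x)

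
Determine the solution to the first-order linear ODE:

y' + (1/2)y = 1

Using integrating factor method:

General solution: y = 2 + Ce^(-x/2)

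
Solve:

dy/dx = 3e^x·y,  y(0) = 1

General solution: y = Ce^(3e^x)
Applying IC y(0) = 1:
Particular solution: y = e^(3(e^x - 1))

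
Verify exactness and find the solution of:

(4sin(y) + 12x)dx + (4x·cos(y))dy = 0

Verify exactness: ∂M/∂y = ∂N/∂x ✓
Find F(x,y) such that ∂F/∂x = M, ∂F/∂y = N
Solution: 4x·sin(y) + 6x² = C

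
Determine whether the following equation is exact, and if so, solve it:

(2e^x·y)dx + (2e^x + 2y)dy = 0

Verify exactness: ∂M/∂y = ∂N/∂x ✓
Find F(x,y) such that ∂F/∂x = M, ∂F/∂y = N
Solution: 2e^x·y + y² = C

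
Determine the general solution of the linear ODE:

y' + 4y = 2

Using integrating factor method:

General solution: y = 1/2 + Ce^(-4x)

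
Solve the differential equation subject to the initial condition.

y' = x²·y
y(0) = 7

General solution: y = Ce^(x³/3)
Applying IC y(0) = 7:
Particular solution: y = 7e^(x³/3)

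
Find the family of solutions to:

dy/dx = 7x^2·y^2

Separating variables and integrating:
-1/y = 7x^3/3 + C

General solution: y^-1 = (-7/3)x^3 + C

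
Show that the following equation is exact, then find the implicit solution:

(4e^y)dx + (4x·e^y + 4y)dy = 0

Verify exactness: ∂M/∂y = ∂N/∂x ✓
Find F(x,y) such that ∂F/∂x = M, ∂F/∂y = N
Solution: 4x·e^y + 2y² = C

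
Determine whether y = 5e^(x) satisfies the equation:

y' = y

Verification:
y = 5e^(x)
y' = 5e^(x)
y = 5e^(x)
y' = y ✓

Yes, it is a solution.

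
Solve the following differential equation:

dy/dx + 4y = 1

Using integrating factor method:

General solution: y = 1/4 + Ce^(-4x)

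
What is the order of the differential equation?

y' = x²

The order is 1 (highest derivative is of order 1).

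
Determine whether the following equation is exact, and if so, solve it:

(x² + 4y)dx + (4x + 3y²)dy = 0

Verify exactness: ∂M/∂y = ∂N/∂x ✓
Find F(x,y) such that ∂F/∂x = M, ∂F/∂y = N
Solution: x³/3 + 4xy + y³ = C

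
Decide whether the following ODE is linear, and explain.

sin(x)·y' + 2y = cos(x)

Linear (y and its derivatives appear to the first power only, no products of y terms)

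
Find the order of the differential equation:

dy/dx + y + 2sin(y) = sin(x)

The order is 1 (highest derivative is of order 1).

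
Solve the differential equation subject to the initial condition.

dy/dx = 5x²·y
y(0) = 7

General solution: y = Ce^(5x³/3)
Applying IC y(0) = 7:
Particular solution: y = 7e^(5x³/3)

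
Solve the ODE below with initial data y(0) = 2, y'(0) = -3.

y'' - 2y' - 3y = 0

General solution: y = C₁e^(3x) + C₂e^(-x)
Applying ICs: C₁ = -1/4, C₂ = 9/4
Particular solution: y = -(1/4)e^(3x) + (9/4)e^(-x)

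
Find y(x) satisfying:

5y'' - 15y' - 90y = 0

Characteristic equation: 5r² - 15r - 90 = 0
Divide by 5: r² - 3r - 18 = 0
Roots: r = 6, -3 (distinct real)
General solution: y = C₁e^(6x) + C₂e^(-3x)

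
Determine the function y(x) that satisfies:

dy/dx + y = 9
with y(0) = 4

General solution: y = 9 + Ce^(-x)
Applying y(0) = 4: C = 4 - 9 = -5
Particular solution: y = 9 - 5e^(-x)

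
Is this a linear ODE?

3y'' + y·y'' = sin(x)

No. Nonlinear (y·y'' term)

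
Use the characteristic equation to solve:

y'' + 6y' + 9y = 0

Characteristic equation: r² + 6r + 9 = 0
Factored: (r + 3)² = 0
Repeated root: r = -3
General solution: y = (C₁ + C₂x)e^(-3x)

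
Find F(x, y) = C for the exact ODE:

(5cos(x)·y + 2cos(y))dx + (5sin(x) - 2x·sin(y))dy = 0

Verify exactness: ∂M/∂y = ∂N/∂x ✓
Find F(x,y) such that ∂F/∂x = M, ∂F/∂y = N
Solution: 5sin(x)·y + 2x·cos(y) = C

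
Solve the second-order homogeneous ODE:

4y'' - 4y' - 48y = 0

Characteristic equation: 4r² - 4r - 48 = 0
Divide by 4: r² - r - 12 = 0
Roots: r = 4, -3 (distinct real)
General solution: y = C₁e^(4x) + C₂e^(-3x)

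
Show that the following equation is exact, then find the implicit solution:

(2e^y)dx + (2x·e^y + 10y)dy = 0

Verify exactness: ∂M/∂y = ∂N/∂x ✓
Find F(x,y) such that ∂F/∂x = M, ∂F/∂y = N
Solution: 2x·e^y + 5y² = C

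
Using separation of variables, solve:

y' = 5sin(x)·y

Separating variables and integrating:
ln|y| = -5cos(x) + C

General solution: y = Ce^(-5cos(x))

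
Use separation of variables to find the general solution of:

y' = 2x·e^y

Separating variables and integrating:
-e^(-y) = x² + C

General solution: y = -ln(C - x²)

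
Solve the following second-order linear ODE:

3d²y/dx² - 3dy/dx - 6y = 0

Characteristic equation: 3r² - 3r - 6 = 0
Divide by 3: r² - r - 2 = 0
Roots: r = 2, -1 (distinct real)
General solution: y = C₁e^(2x) + C₂e^(-x)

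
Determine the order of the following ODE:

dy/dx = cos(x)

The order is 1 (highest derivative is of order 1).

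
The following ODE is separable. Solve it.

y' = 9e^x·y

Separating variables and integrating:
ln|y| = 9e^x + C

General solution: y = Ce^(9e^x)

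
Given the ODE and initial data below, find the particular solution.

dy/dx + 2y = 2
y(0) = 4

General solution: y = 1 + Ce^(-2x)
Applying y(0) = 4: C = 4 - 1 = 3
Particular solution: y = 1 + 3e^(-2x)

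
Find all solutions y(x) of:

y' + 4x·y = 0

Using integrating factor method:

General solution: y = Ce^(-2x^2)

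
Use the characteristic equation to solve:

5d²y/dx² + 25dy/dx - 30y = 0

Characteristic equation: 5r² + 25r - 30 = 0
Divide by 5: r² + 5r - 6 = 0
Roots: r = 1, -6 (distinct real)
General solution: y = C₁e^x + C₂e^(-6x)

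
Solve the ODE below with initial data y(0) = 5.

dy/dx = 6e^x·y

General solution: y = Ce^(6e^x)
Applying IC y(0) = 5:
Particular solution: y = 5e^(6(e^x - 1))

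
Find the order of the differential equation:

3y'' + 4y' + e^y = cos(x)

The order is 2 (highest derivative is of order 2).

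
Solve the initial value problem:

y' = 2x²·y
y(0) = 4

General solution: y = Ce^(2x³/3)
Applying IC y(0) = 4:
Particular solution: y = 4e^(2x³/3)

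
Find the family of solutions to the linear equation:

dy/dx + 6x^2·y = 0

Using integrating factor method:

General solution: y = Ce^(-2x^3)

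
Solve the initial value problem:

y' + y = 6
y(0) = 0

General solution: y = 6 + Ce^(-x)
Applying y(0) = 0: C = 0 - 6 = -6
Particular solution: y = 6 - 6e^(-x)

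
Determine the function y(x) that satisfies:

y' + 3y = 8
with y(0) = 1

General solution: y = 8/3 + Ce^(-3x)
Applying y(0) = 1: C = 1 - 8/3 = -5/3
Particular solution: y = 8/3 - (5/3)e^(-3x)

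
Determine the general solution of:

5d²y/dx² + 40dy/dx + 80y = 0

Characteristic equation: 5r² + 40r + 80 = 0
Divide by 5: r² + 8r + 16 = 0
Factored: (r + 4)² = 0
Repeated root: r = -4
General solution: y = (C₁ + C₂x)e^(-4x)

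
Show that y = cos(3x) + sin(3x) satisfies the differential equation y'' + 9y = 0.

Verification:
y'' = -9cos(3x) - 9sin(3x)
y'' + 9y = 0 ✓

Yes, it is a solution.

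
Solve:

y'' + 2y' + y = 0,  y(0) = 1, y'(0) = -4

General solution: y = (C₁ + C₂x)e^(-x)
Repeated root r = -1
Applying ICs: C₁ = 1, C₂ = -3
Particular solution: y = (1 - 3x)e^(-x)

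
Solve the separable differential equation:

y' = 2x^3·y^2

Separating variables and integrating:
-1/y = x^4/2 + C

General solution: y^-1 = (-1/2)x^4 + C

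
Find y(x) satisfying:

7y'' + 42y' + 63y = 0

Characteristic equation: 7r² + 42r + 63 = 0
Divide by 7: r² + 6r + 9 = 0
Factored: (r + 3)² = 0
Repeated root: r = -3
General solution: y = (C₁ + C₂x)e^(-3x)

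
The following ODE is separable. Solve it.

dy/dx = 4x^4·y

Separating variables and integrating:
ln|y| = 4x^5/5 + C

General solution: y = Ce^(4x^5/5)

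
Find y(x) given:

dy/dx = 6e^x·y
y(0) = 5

General solution: y = Ce^(6e^x)
Applying IC y(0) = 5:
Particular solution: y = 5e^(6(e^x - 1))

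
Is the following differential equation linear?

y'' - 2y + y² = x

No. Nonlinear (y² term)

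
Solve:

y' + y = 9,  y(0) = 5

General solution: y = 9 + Ce^(-x)
Applying y(0) = 5: C = 5 - 9 = -4
Particular solution: y = 9 - 4e^(-x)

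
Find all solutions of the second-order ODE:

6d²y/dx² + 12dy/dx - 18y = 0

Characteristic equation: 6r² + 12r - 18 = 0
Divide by 6: r² + 2r - 3 = 0
Roots: r = 1, -3 (distinct real)
General solution: y = C₁e^x + C₂e^(-3x)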